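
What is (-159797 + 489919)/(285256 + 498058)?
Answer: 165061/391657 ≈ 0.42144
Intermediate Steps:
(-159797 + 489919)/(285256 + 498058) = 330122/783314 = 330122*(1/783314) = 165061/391657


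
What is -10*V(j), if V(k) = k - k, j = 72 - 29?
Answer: 0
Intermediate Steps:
j = 43
V(k) = 0
-10*V(j) = -10*0 = 0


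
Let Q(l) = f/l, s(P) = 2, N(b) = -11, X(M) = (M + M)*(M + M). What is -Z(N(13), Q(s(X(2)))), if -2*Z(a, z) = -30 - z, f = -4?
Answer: -14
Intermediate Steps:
X(M) = 4*M**2 (X(M) = (2*M)*(2*M) = 4*M**2)
Q(l) = -4/l
Z(a, z) = 15 + z/2 (Z(a, z) = -(-30 - z)/2 = 15 + z/2)
-Z(N(13), Q(s(X(2)))) = -(15 + (-4/2)/2) = -(15 + (-4*1/2)/2) = -(15 + (1/2)*(-2)) = -(15 - 1) = -1*14 = -14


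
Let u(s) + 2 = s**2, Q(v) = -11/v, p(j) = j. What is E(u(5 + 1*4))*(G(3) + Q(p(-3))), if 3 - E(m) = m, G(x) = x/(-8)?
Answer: -1501/6 ≈ -250.17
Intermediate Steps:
G(x) = -x/8 (G(x) = x*(-1/8) = -x/8)
u(s) = -2 + s**2
E(m) = 3 - m
E(u(5 + 1*4))*(G(3) + Q(p(-3))) = (3 - (-2 + (5 + 1*4)**2))*(-1/8*3 - 11/(-3)) = (3 - (-2 + (5 + 4)**2))*(-3/8 - 11*(-1/3)) = (3 - (-2 + 9**2))*(-3/8 + 11/3) = (3 - (-2 + 81))*(79/24) = (3 - 1*79)*(79/24) = (3 - 79)*(79/24) = -76*79/24 = -1501/6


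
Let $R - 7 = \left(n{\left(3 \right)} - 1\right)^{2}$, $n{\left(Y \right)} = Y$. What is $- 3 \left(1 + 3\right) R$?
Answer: $-132$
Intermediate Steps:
$R = 11$ ($R = 7 + \left(3 - 1\right)^{2} = 7 + 2^{2} = 7 + 4 = 11$)
$- 3 \left(1 + 3\right) R = - 3 \left(1 + 3\right) 11 = \left(-3\right) 4 \cdot 11 = \left(-12\right) 11 = -132$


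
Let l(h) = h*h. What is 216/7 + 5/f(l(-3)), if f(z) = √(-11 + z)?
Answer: 216/7 - 5*I*√2/2 ≈ 30.857 - 3.5355*I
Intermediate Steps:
l(h) = h²
216/7 + 5/f(l(-3)) = 216/7 + 5/(√(-11 + (-3)²)) = 216*(⅐) + 5/(√(-11 + 9)) = 216/7 + 5/(√(-2)) = 216/7 + 5/((I*√2)) = 216/7 + 5*(-I*√2/2) = 216/7 - 5*I*√2/2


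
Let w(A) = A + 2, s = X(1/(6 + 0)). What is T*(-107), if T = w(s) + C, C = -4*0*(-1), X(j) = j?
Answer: -1391/6 ≈ -231.83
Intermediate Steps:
C = 0 (C = 0*(-1) = 0)
s = ⅙ (s = 1/(6 + 0) = 1/6 = ⅙ ≈ 0.16667)
w(A) = 2 + A
T = 13/6 (T = (2 + ⅙) + 0 = 13/6 + 0 = 13/6 ≈ 2.1667)
T*(-107) = (13/6)*(-107) = -1391/6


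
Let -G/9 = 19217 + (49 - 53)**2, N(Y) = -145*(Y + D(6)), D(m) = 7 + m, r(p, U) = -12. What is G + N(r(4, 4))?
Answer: -173242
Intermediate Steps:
N(Y) = -1885 - 145*Y (N(Y) = -145*(Y + (7 + 6)) = -145*(Y + 13) = -145*(13 + Y) = -1885 - 145*Y)
G = -173097 (G = -9*(19217 + (49 - 53)**2) = -9*(19217 + (-4)**2) = -9*(19217 + 16) = -9*19233 = -173097)
G + N(r(4, 4)) = -173097 + (-1885 - 145*(-12)) = -173097 + (-1885 + 1740) = -173097 - 145 = -173242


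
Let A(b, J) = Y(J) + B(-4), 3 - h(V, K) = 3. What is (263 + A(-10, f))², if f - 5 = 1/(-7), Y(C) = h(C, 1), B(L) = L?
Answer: 67081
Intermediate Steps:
h(V, K) = 0 (h(V, K) = 3 - 1*3 = 3 - 3 = 0)
Y(C) = 0
f = 34/7 (f = 5 + 1/(-7) = 5 - ⅐ = 34/7 ≈ 4.8571)
A(b, J) = -4 (A(b, J) = 0 - 4 = -4)
(263 + A(-10, f))² = (263 - 4)² = 259² = 67081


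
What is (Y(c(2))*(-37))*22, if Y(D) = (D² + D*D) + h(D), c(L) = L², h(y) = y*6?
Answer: -45584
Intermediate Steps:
h(y) = 6*y
Y(D) = 2*D² + 6*D (Y(D) = (D² + D*D) + 6*D = (D² + D²) + 6*D = 2*D² + 6*D)
(Y(c(2))*(-37))*22 = ((2*2²*(3 + 2²))*(-37))*22 = ((2*4*(3 + 4))*(-37))*22 = ((2*4*7)*(-37))*22 = (56*(-37))*22 = -2072*22 = -45584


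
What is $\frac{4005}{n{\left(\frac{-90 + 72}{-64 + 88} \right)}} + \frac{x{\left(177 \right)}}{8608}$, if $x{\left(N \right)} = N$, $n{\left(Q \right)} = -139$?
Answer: $- \frac{34450437}{1196512} \approx -28.792$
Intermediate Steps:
$\frac{4005}{n{\left(\frac{-90 + 72}{-64 + 88} \right)}} + \frac{x{\left(177 \right)}}{8608} = \frac{4005}{-139} + \frac{177}{8608} = 4005 \left(- \frac{1}{139}\right) + 177 \cdot \frac{1}{8608} = - \frac{4005}{139} + \frac{177}{8608} = - \frac{34450437}{1196512}$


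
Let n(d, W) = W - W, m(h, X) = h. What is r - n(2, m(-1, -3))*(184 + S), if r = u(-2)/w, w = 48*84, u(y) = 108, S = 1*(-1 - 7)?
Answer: 3/112 ≈ 0.026786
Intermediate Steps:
S = -8 (S = 1*(-8) = -8)
w = 4032
n(d, W) = 0
r = 3/112 (r = 108/4032 = 108*(1/4032) = 3/112 ≈ 0.026786)
r - n(2, m(-1, -3))*(184 + S) = 3/112 - 0*(184 - 8) = 3/112 - 0*176 = 3/112 - 1*0 = 3/112 + 0 = 3/112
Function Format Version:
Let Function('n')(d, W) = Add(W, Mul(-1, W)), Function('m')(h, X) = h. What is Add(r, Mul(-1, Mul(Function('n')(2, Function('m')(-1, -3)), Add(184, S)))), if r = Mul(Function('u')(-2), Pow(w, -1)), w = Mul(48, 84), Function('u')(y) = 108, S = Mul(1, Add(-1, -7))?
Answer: Rational(3, 112) ≈ 0.026786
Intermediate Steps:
S = -8 (S = Mul(1, -8) = -8)
w = 4032
Function('n')(d, W) = 0
r = Rational(3, 112) (r = Mul(108, Pow(4032, -1)) = Mul(108, Rational(1, 4032)) = Rational(3, 112) ≈ 0.026786)
Add(r, Mul(-1, Mul(Function('n')(2, Function('m')(-1, -3)), Add(184, S)))) = Add(Rational(3, 112), Mul(-1, Mul(0, Add(184, -8)))) = Add(Rational(3, 112), Mul(-1, Mul(0, 176))) = Add(Rational(3, 112), Mul(-1, 0)) = Add(Rational(3, 112), 0) = Rational(3, 112)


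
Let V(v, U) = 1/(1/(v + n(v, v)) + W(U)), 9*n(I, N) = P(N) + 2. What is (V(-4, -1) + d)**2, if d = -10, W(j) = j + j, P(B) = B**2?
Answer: 2704/25 ≈ 108.16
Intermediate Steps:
W(j) = 2*j
n(I, N) = 2/9 + N**2/9 (n(I, N) = (N**2 + 2)/9 = (2 + N**2)/9 = 2/9 + N**2/9)
V(v, U) = 1/(1/(2/9 + v + v**2/9) + 2*U) (V(v, U) = 1/(1/(v + (2/9 + v**2/9)) + 2*U) = 1/(1/(2/9 + v + v**2/9) + 2*U))
(V(-4, -1) + d)**2 = ((2 + (-4)**2 + 9*(-4))/(9 + 2*(-1)*(2 + (-4)**2) + 18*(-1)*(-4)) - 10)**2 = ((2 + 16 - 36)/(9 + 2*(-1)*(2 + 16) + 72) - 10)**2 = (-18/(9 + 2*(-1)*18 + 72) - 10)**2 = (-18/(9 - 36 + 72) - 10)**2 = (-18/45 - 10)**2 = ((1/45)*(-18) - 10)**2 = (-2/5 - 10)**2 = (-52/5)**2 = 2704/25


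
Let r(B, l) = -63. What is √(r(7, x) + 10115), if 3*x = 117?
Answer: 2*√2513 ≈ 100.26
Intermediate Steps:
x = 39 (x = (⅓)*117 = 39)
√(r(7, x) + 10115) = √(-63 + 10115) = √10052 = 2*√2513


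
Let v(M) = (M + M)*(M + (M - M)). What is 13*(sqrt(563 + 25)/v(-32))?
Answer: 91*sqrt(3)/1024 ≈ 0.15392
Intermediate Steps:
v(M) = 2*M**2 (v(M) = (2*M)*(M + 0) = (2*M)*M = 2*M**2)
13*(sqrt(563 + 25)/v(-32)) = 13*(sqrt(563 + 25)/((2*(-32)**2))) = 13*(sqrt(588)/((2*1024))) = 13*((14*sqrt(3))/2048) = 13*((14*sqrt(3))*(1/2048)) = 13*(7*sqrt(3)/1024) = 91*sqrt(3)/1024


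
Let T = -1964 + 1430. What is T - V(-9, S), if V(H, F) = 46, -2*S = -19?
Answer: -580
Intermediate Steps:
S = 19/2 (S = -1/2*(-19) = 19/2 ≈ 9.5000)
T = -534
T - V(-9, S) = -534 - 1*46 = -534 - 46 = -580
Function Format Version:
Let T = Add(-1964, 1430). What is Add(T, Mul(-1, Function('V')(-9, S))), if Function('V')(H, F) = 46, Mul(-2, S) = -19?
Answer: -580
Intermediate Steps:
S = Rational(19, 2) (S = Mul(Rational(-1, 2), -19) = Rational(19, 2) ≈ 9.5000)
T = -534
Add(T, Mul(-1, Function('V')(-9, S))) = Add(-534, Mul(-1, 46)) = Add(-534, -46) = -580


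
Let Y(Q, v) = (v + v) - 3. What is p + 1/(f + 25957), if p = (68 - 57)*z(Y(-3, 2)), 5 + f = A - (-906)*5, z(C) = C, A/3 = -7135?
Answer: 99848/9077 ≈ 11.000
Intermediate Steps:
A = -21405 (A = 3*(-7135) = -21405)
Y(Q, v) = -3 + 2*v (Y(Q, v) = 2*v - 3 = -3 + 2*v)
f = -16880 (f = -5 + (-21405 - (-906)*5) = -5 + (-21405 - 1*(-4530)) = -5 + (-21405 + 4530) = -5 - 16875 = -16880)
p = 11 (p = (68 - 57)*(-3 + 2*2) = 11*(-3 + 4) = 11*1 = 11)
p + 1/(f + 25957) = 11 + 1/(-16880 + 25957) = 11 + 1/9077 = 99848/9077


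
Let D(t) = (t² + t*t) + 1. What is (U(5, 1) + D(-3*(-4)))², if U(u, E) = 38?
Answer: 106929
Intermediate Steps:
D(t) = 1 + 2*t² (D(t) = (t² + t²) + 1 = 2*t² + 1 = 1 + 2*t²)
(U(5, 1) + D(-3*(-4)))² = (38 + (1 + 2*(-3*(-4))²))² = (38 + (1 + 2*12²))² = (38 + (1 + 2*144))² = (38 + (1 + 288))² = (38 + 289)² = 327² = 106929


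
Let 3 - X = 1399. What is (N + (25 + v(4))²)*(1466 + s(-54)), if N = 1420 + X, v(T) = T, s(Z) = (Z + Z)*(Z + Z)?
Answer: 11357450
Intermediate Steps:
X = -1396 (X = 3 - 1*1399 = 3 - 1399 = -1396)
s(Z) = 4*Z² (s(Z) = (2*Z)*(2*Z) = 4*Z²)
N = 24 (N = 1420 - 1396 = 24)
(N + (25 + v(4))²)*(1466 + s(-54)) = (24 + (25 + 4)²)*(1466 + 4*(-54)²) = (24 + 29²)*(1466 + 4*2916) = (24 + 841)*(1466 + 11664) = 865*13130 = 11357450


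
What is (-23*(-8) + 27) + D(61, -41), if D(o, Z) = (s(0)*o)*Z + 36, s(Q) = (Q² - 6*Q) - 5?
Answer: 12752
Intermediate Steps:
s(Q) = -5 + Q² - 6*Q
D(o, Z) = 36 - 5*Z*o (D(o, Z) = ((-5 + 0² - 6*0)*o)*Z + 36 = ((-5 + 0 + 0)*o)*Z + 36 = (-5*o)*Z + 36 = -5*Z*o + 36 = 36 - 5*Z*o)
(-23*(-8) + 27) + D(61, -41) = (-23*(-8) + 27) + (36 - 5*(-41)*61) = (184 + 27) + (36 + 12505) = 211 + 12541 = 12752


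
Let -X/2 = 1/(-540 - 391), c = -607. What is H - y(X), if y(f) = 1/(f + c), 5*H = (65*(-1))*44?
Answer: -323244849/565115 ≈ -572.00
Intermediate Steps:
H = -572 (H = ((65*(-1))*44)/5 = (-65*44)/5 = (⅕)*(-2860) = -572)
X = 2/931 (X = -2/(-540 - 391) = -2/(-931) = -2*(-1/931) = 2/931 ≈ 0.0021482)
y(f) = 1/(-607 + f) (y(f) = 1/(f - 607) = 1/(-607 + f))
H - y(X) = -572 - 1/(-607 + 2/931) = -572 - 1/(-565115/931) = -572 - 1*(-931/565115) = -572 + 931/565115 = -323244849/565115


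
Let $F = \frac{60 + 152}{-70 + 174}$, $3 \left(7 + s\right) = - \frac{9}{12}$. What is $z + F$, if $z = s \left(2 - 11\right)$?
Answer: $\frac{3499}{52} \approx 67.288$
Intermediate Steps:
$s = - \frac{29}{4}$ ($s = -7 + \frac{\left(-9\right) \frac{1}{12}}{3} = -7 + \frac{1}{3} \left(- \frac{3}{4}\right) = -7 - \frac{1}{4} = - \frac{29}{4} \approx -7.25$)
$z = \frac{261}{4}$ ($z = - \frac{29 \left(2 - 11\right)}{4} = \left(- \frac{29}{4}\right) \left(-9\right) = \frac{261}{4} \approx 65.25$)
$F = \frac{53}{26}$ ($F = \frac{212}{104} = 212 \cdot \frac{1}{104} = \frac{53}{26} \approx 2.0385$)
$z + F = \frac{261}{4} + \frac{53}{26} = \frac{3499}{52}$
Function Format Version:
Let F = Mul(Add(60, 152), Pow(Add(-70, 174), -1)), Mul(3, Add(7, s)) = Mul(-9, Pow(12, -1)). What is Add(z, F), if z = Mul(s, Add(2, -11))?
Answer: Rational(3499, 52) ≈ 67.288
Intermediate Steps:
s = Rational(-29, 4) (s = Add(-7, Mul(Rational(1, 3), Mul(-9, Pow(12, -1)))) = Add(-7, Mul(Rational(1, 3), Mul(-9, Rational(1, 12)))) = Add(-7, Mul(Rational(1, 3), Rational(-3, 4))) = Add(-7, Rational(-1, 4)) = Rational(-29, 4) ≈ -7.2500)
z = Rational(261, 4) (z = Mul(Rational(-29, 4), Add(2, -11)) = Mul(Rational(-29, 4), -9) = Rational(261, 4) ≈ 65.250)
F = Rational(53, 26) (F = Mul(212, Pow(104, -1)) = Mul(212, Rational(1, 104)) = Rational(53, 26) ≈ 2.0385)
Add(z, F) = Add(Rational(261, 4), Rational(53, 26)) = Rational(3499, 52)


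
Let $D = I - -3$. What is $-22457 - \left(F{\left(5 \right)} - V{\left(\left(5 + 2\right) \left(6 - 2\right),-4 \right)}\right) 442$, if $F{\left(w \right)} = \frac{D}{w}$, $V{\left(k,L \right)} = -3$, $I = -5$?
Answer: $- \frac{118031}{5} \approx -23606.0$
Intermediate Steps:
$D = -2$ ($D = -5 - -3 = -5 + 3 = -2$)
$F{\left(w \right)} = - \frac{2}{w}$
$-22457 - \left(F{\left(5 \right)} - V{\left(\left(5 + 2\right) \left(6 - 2\right),-4 \right)}\right) 442 = -22457 - \left(- \frac{2}{5} - -3\right) 442 = -22457 - \left(\left(-2\right) \frac{1}{5} + 3\right) 442 = -22457 - \left(- \frac{2}{5} + 3\right) 442 = -22457 - \frac{13}{5} \cdot 442 = -22457 - \frac{5746}{5} = - \frac{118031}{5}$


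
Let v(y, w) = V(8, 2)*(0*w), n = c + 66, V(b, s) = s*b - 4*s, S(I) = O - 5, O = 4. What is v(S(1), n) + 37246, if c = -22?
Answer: 37246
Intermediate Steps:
S(I) = -1 (S(I) = 4 - 5 = -1)
V(b, s) = -4*s + b*s (V(b, s) = b*s - 4*s = -4*s + b*s)
n = 44 (n = -22 + 66 = 44)
v(y, w) = 0 (v(y, w) = (2*(-4 + 8))*(0*w) = (2*4)*0 = 8*0 = 0)
v(S(1), n) + 37246 = 0 + 37246 = 37246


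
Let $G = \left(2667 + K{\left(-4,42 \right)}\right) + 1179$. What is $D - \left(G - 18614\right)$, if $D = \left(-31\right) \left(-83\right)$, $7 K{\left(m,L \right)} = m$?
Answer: $\frac{121391}{7} \approx 17342.0$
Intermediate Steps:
$K{\left(m,L \right)} = \frac{m}{7}$
$D = 2573$
$G = \frac{26918}{7}$ ($G = \left(2667 + \frac{1}{7} \left(-4\right)\right) + 1179 = \left(2667 - \frac{4}{7}\right) + 1179 = \frac{18665}{7} + 1179 = \frac{26918}{7} \approx 3845.4$)
$D - \left(G - 18614\right) = 2573 - \left(\frac{26918}{7} - 18614\right) = 2573 - - \frac{103380}{7} = 2573 + \frac{103380}{7} = \frac{121391}{7}$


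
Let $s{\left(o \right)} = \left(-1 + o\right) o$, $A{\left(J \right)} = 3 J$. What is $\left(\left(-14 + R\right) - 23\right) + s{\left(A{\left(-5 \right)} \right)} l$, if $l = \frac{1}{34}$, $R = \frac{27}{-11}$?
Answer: $- \frac{6058}{187} \approx -32.396$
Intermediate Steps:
$s{\left(o \right)} = o \left(-1 + o\right)$
$R = - \frac{27}{11}$ ($R = 27 \left(- \frac{1}{11}\right) = - \frac{27}{11} \approx -2.4545$)
$l = \frac{1}{34} \approx 0.029412$
$\left(\left(-14 + R\right) - 23\right) + s{\left(A{\left(-5 \right)} \right)} l = \left(\left(-14 - \frac{27}{11}\right) - 23\right) + 3 \left(-5\right) \left(-1 + 3 \left(-5\right)\right) \frac{1}{34} = \left(- \frac{181}{11} - 23\right) + - 15 \left(-1 - 15\right) \frac{1}{34} = - \frac{434}{11} + \left(-15\right) \left(-16\right) \frac{1}{34} = - \frac{434}{11} + 240 \cdot \frac{1}{34} = - \frac{434}{11} + \frac{120}{17} = - \frac{6058}{187}$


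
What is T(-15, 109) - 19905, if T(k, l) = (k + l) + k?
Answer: -19826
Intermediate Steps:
T(k, l) = l + 2*k
T(-15, 109) - 19905 = (109 + 2*(-15)) - 19905 = (109 - 30) - 19905 = 79 - 19905 = -19826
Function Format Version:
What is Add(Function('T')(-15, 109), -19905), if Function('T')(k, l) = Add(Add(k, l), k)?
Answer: -19826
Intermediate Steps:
Function('T')(k, l) = Add(l, Mul(2, k))
Add(Function('T')(-15, 109), -19905) = Add(Add(109, Mul(2, -15)), -19905) = Add(Add(109, -30), -19905) = Add(79, -19905) = -19826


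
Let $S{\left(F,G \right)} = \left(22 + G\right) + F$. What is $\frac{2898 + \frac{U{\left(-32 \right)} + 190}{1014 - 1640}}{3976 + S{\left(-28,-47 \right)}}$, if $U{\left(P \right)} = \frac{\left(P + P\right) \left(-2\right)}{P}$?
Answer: $\frac{906981}{1227899} \approx 0.73864$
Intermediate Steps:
$U{\left(P \right)} = -4$ ($U{\left(P \right)} = \frac{2 P \left(-2\right)}{P} = \frac{\left(-4\right) P}{P} = -4$)
$S{\left(F,G \right)} = 22 + F + G$
$\frac{2898 + \frac{U{\left(-32 \right)} + 190}{1014 - 1640}}{3976 + S{\left(-28,-47 \right)}} = \frac{2898 + \frac{-4 + 190}{1014 - 1640}}{3976 - 53} = \frac{2898 + \frac{186}{-626}}{3976 - 53} = \frac{2898 + 186 \left(- \frac{1}{626}\right)}{3923} = \left(2898 - \frac{93}{313}\right) \frac{1}{3923} = \frac{906981}{313} \cdot \frac{1}{3923} = \frac{906981}{1227899}$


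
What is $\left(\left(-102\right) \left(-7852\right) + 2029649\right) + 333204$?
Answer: $3163757$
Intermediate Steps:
$\left(\left(-102\right) \left(-7852\right) + 2029649\right) + 333204 = \left(800904 + 2029649\right) + 333204 = 2830553 + 333204 = 3163757$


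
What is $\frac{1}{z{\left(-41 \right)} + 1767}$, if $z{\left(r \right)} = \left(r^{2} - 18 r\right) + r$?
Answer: $\frac{1}{4145} \approx 0.00024125$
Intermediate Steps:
$z{\left(r \right)} = r^{2} - 17 r$
$\frac{1}{z{\left(-41 \right)} + 1767} = \frac{1}{- 41 \left(-17 - 41\right) + 1767} = \frac{1}{\left(-41\right) \left(-58\right) + 1767} = \frac{1}{2378 + 1767} = \frac{1}{4145}$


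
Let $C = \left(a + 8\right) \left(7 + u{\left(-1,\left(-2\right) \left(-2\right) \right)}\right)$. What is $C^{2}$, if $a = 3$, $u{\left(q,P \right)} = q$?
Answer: $4356$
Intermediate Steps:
$C = 66$ ($C = \left(3 + 8\right) \left(7 - 1\right) = 11 \cdot 6 = 66$)
$C^{2} = 66^{2} = 4356$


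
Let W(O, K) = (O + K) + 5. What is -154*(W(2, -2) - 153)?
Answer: 22792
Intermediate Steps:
W(O, K) = 5 + K + O (W(O, K) = (K + O) + 5 = 5 + K + O)
-154*(W(2, -2) - 153) = -154*((5 - 2 + 2) - 153) = -154*(5 - 153) = -154*(-148) = 22792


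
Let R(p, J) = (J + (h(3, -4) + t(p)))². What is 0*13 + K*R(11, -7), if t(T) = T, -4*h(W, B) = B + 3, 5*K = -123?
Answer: -35547/80 ≈ -444.34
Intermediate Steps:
K = -123/5 (K = (⅕)*(-123) = -123/5 ≈ -24.600)
h(W, B) = -¾ - B/4 (h(W, B) = -(B + 3)/4 = -(3 + B)/4 = -¾ - B/4)
R(p, J) = (¼ + J + p)² (R(p, J) = (J + ((-¾ - ¼*(-4)) + p))² = (J + ((-¾ + 1) + p))² = (J + (¼ + p))² = (¼ + J + p)²)
0*13 + K*R(11, -7) = 0*13 - 123*(1 + 4*(-7) + 4*11)²/80 = 0 - 123*(1 - 28 + 44)²/80 = 0 - 123*17²/80 = 0 - 123*289/80 = 0 - 123/5*289/16 = 0 - 35547/80 = -35547/80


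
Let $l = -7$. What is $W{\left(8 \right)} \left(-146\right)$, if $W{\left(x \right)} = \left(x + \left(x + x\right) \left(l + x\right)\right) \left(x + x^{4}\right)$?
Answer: $-14380416$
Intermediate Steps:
$W{\left(x \right)} = \left(x + x^{4}\right) \left(x + 2 x \left(-7 + x\right)\right)$ ($W{\left(x \right)} = \left(x + \left(x + x\right) \left(-7 + x\right)\right) \left(x + x^{4}\right) = \left(x + 2 x \left(-7 + x\right)\right) \left(x + x^{4}\right) = \left(x + x^{4}\right) \left(x + 2 x \left(-7 + x\right)\right)$)
$W{\left(8 \right)} \left(-146\right) = 8^{2} \left(-13 - 13 \cdot 8^{3} + 2 \cdot 8 + 2 \cdot 8^{4}\right) \left(-146\right) = 64 \left(-13 - 6656 + 16 + 2 \cdot 4096\right) \left(-146\right) = 64 \left(-13 - 6656 + 16 + 8192\right) \left(-146\right) = 64 \cdot 1539 \left(-146\right) = 98496 \left(-146\right) = -14380416$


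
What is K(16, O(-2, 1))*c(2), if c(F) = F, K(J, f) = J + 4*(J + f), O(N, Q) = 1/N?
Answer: 156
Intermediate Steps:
K(J, f) = 4*f + 5*J (K(J, f) = J + (4*J + 4*f) = 4*f + 5*J)
K(16, O(-2, 1))*c(2) = (4/(-2) + 5*16)*2 = (4*(-½) + 80)*2 = (-2 + 80)*2 = 78*2 = 156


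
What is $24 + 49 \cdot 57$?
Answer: $2817$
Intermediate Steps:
$24 + 49 \cdot 57 = 24 + 2793 = 2817$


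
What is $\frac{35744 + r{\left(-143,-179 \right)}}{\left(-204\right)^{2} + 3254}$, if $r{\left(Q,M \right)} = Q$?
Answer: $\frac{35601}{44870} \approx 0.79343$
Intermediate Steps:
$\frac{35744 + r{\left(-143,-179 \right)}}{\left(-204\right)^{2} + 3254} = \frac{35744 - 143}{\left(-204\right)^{2} + 3254} = \frac{35601}{41616 + 3254} = \frac{35601}{44870}$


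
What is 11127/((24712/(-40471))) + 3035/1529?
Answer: -688465528273/37784648 ≈ -18221.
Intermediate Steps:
11127/((24712/(-40471))) + 3035/1529 = 11127/((24712*(-1/40471))) + 3035*(1/1529) = 11127/(-24712/40471) + 3035/1529 = 11127*(-40471/24712) + 3035/1529 = -450320817/24712 + 3035/1529 = -688465528273/37784648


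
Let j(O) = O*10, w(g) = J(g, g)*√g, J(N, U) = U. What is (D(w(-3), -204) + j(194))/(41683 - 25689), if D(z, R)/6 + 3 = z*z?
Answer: 80/727 ≈ 0.11004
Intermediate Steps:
w(g) = g^(3/2) (w(g) = g*√g = g^(3/2))
j(O) = 10*O
D(z, R) = -18 + 6*z² (D(z, R) = -18 + 6*(z*z) = -18 + 6*z²)
(D(w(-3), -204) + j(194))/(41683 - 25689) = ((-18 + 6*((-3)^(3/2))²) + 10*194)/(41683 - 25689) = ((-18 + 6*(-3*I*√3)²) + 1940)/15994 = ((-18 + 6*(-27)) + 1940)*(1/15994) = ((-18 - 162) + 1940)*(1/15994) = (-180 + 1940)*(1/15994) = 1760*(1/15994) = 80/727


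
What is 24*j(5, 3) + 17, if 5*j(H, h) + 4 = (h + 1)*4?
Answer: 373/5 ≈ 74.600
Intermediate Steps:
j(H, h) = 4*h/5 (j(H, h) = -⅘ + ((h + 1)*4)/5 = -⅘ + ((1 + h)*4)/5 = -⅘ + (4 + 4*h)/5 = -⅘ + (⅘ + 4*h/5) = 4*h/5)
24*j(5, 3) + 17 = 24*((⅘)*3) + 17 = 24*(12/5) + 17 = 288/5 + 17 = 373/5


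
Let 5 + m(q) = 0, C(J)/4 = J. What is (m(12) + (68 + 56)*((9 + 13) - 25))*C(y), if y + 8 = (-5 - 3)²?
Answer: -84448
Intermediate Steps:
y = 56 (y = -8 + (-5 - 3)² = -8 + (-8)² = -8 + 64 = 56)
C(J) = 4*J
m(q) = -5 (m(q) = -5 + 0 = -5)
(m(12) + (68 + 56)*((9 + 13) - 25))*C(y) = (-5 + (68 + 56)*((9 + 13) - 25))*(4*56) = (-5 + 124*(22 - 25))*224 = (-5 + 124*(-3))*224 = (-5 - 372)*224 = -377*224 = -84448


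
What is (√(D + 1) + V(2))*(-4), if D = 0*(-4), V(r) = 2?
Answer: -12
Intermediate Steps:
D = 0
(√(D + 1) + V(2))*(-4) = (√(0 + 1) + 2)*(-4) = (√1 + 2)*(-4) = (1 + 2)*(-4) = 3*(-4) = -12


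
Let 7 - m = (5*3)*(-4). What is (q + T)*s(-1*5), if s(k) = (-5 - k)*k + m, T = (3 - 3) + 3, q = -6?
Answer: -201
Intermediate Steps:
m = 67 (m = 7 - 5*3*(-4) = 7 - 15*(-4) = 7 - 1*(-60) = 7 + 60 = 67)
T = 3 (T = 0 + 3 = 3)
s(k) = 67 + k*(-5 - k) (s(k) = (-5 - k)*k + 67 = k*(-5 - k) + 67 = 67 + k*(-5 - k))
(q + T)*s(-1*5) = (-6 + 3)*(67 - (-1*5)**2 - (-5)*5) = -3*(67 - 1*(-5)**2 - 5*(-5)) = -3*(67 - 1*25 + 25) = -3*(67 - 25 + 25) = -3*67 = -201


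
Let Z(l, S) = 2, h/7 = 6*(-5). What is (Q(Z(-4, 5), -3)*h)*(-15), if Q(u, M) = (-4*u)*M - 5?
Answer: 59850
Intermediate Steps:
h = -210 (h = 7*(6*(-5)) = 7*(-30) = -210)
Q(u, M) = -5 - 4*M*u (Q(u, M) = -4*M*u - 5 = -5 - 4*M*u)
(Q(Z(-4, 5), -3)*h)*(-15) = ((-5 - 4*(-3)*2)*(-210))*(-15) = ((-5 + 24)*(-210))*(-15) = (19*(-210))*(-15) = -3990*(-15) = 59850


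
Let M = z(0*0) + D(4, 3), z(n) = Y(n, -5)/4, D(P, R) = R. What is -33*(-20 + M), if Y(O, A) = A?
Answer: 2409/4 ≈ 602.25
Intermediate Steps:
z(n) = -5/4
M = 7/4 (M = -5/4 + 3 = 7/4 ≈ 1.7500)
-33*(-20 + M) = -33*(-20 + 7/4) = -33*(-73/4) = 2409/4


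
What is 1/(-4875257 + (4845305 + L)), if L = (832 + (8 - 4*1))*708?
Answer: 1/561936 ≈ 1.7796e-6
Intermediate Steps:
L = 591888 (L = (832 + (8 - 4))*708 = (832 + 4)*708 = 836*708 = 591888)
1/(-4875257 + (4845305 + L)) = 1/(-4875257 + (4845305 + 591888)) = 1/(-4875257 + 5437193) = 1/561936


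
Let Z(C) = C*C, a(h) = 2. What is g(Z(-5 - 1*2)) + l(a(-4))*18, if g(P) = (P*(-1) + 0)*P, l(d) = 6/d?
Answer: -2347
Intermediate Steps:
Z(C) = C²
g(P) = -P² (g(P) = (-P + 0)*P = (-P)*P = -P²)
g(Z(-5 - 1*2)) + l(a(-4))*18 = -((-5 - 1*2)²)² + (6/2)*18 = -((-5 - 2)²)² + (6*(½))*18 = -((-7)²)² + 3*18 = -1*49² + 54 = -1*2401 + 54 = -2401 + 54 = -2347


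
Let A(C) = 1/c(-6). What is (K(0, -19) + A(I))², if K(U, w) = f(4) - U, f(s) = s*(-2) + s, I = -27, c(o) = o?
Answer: 625/36 ≈ 17.361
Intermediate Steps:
f(s) = -s (f(s) = -2*s + s = -s)
A(C) = -⅙ (A(C) = 1/(-6) = -⅙)
K(U, w) = -4 - U (K(U, w) = -1*4 - U = -4 - U)
(K(0, -19) + A(I))² = ((-4 - 1*0) - ⅙)² = ((-4 + 0) - ⅙)² = (-4 - ⅙)² = (-25/6)² = 625/36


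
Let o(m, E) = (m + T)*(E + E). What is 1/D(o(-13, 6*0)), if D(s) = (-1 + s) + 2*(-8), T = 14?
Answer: -1/17 ≈ -0.058824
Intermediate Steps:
o(m, E) = 2*E*(14 + m) (o(m, E) = (m + 14)*(E + E) = (14 + m)*(2*E) = 2*E*(14 + m))
D(s) = -17 + s (D(s) = (-1 + s) - 16 = -17 + s)
1/D(o(-13, 6*0)) = 1/(-17 + 2*(6*0)*(14 - 13)) = 1/(-17 + 2*0*1) = 1/(-17 + 0) = 1/(-17) = -1/17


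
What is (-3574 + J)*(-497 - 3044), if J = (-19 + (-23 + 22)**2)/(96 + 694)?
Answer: 4998967799/395 ≈ 1.2656e+7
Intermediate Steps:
J = -9/395 (J = (-19 + (-1)**2)/790 = (-19 + 1)*(1/790) = -18*1/790 = -9/395 ≈ -0.022785)
(-3574 + J)*(-497 - 3044) = (-3574 - 9/395)*(-497 - 3044) = -1411739/395*(-3541) = 4998967799/395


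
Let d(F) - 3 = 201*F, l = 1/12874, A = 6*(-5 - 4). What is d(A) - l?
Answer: -139695775/12874 ≈ -10851.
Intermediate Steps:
A = -54 (A = 6*(-9) = -54)
l = 1/12874 ≈ 7.7676e-5
d(F) = 3 + 201*F
d(A) - l = (3 + 201*(-54)) - 1*1/12874 = (3 - 10854) - 1/12874 = -10851 - 1/12874 = -139695775/12874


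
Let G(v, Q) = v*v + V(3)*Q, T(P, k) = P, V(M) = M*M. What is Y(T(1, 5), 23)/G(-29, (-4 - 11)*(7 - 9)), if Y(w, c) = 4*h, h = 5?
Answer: 20/1111 ≈ 0.018002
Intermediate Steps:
V(M) = M²
Y(w, c) = 20 (Y(w, c) = 4*5 = 20)
G(v, Q) = v² + 9*Q (G(v, Q) = v*v + 3²*Q = v² + 9*Q)
Y(T(1, 5), 23)/G(-29, (-4 - 11)*(7 - 9)) = 20/((-29)² + 9*((-4 - 11)*(7 - 9))) = 20/(841 + 9*(-15*(-2))) = 20/(841 + 9*30) = 20/(841 + 270) = 20/1111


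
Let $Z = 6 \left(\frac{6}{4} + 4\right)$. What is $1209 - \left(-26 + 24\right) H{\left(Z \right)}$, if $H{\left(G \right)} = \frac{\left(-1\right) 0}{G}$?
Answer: $1209$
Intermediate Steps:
$Z = 33$ ($Z = 6 \left(6 \cdot \frac{1}{4} + 4\right) = 6 \left(\frac{3}{2} + 4\right) = 6 \cdot \frac{11}{2} = 33$)
$H{\left(G \right)} = 0$ ($H{\left(G \right)} = \frac{0}{G} = 0$)
$1209 - \left(-26 + 24\right) H{\left(Z \right)} = 1209 - \left(-26 + 24\right) 0 = 1209 - \left(-2\right) 0 = 1209 - 0 = 1209 + 0 = 1209$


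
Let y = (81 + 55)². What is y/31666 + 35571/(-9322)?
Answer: -476985787/147595226 ≈ -3.2317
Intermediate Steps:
y = 18496 (y = 136² = 18496)
y/31666 + 35571/(-9322) = 18496/31666 + 35571/(-9322) = 18496*(1/31666) + 35571*(-1/9322) = 9248/15833 - 35571/9322 = -476985787/147595226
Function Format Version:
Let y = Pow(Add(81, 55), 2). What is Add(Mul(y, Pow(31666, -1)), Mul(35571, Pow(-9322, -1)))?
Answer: Rational(-476985787, 147595226) ≈ -3.2317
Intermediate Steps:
y = 18496 (y = Pow(136, 2) = 18496)
Add(Mul(y, Pow(31666, -1)), Mul(35571, Pow(-9322, -1))) = Add(Mul(18496, Pow(31666, -1)), Mul(35571, Pow(-9322, -1))) = Add(Mul(18496, Rational(1, 31666)), Mul(35571, Rational(-1, 9322))) = Add(Rational(9248, 15833), Rational(-35571, 9322)) = Rational(-476985787, 147595226)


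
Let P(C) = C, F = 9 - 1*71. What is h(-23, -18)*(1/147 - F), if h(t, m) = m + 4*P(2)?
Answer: -91150/147 ≈ -620.07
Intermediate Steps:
F = -62 (F = 9 - 71 = -62)
h(t, m) = 8 + m (h(t, m) = m + 4*2 = m + 8 = 8 + m)
h(-23, -18)*(1/147 - F) = (8 - 18)*(1/147 - 1*(-62)) = -10*(1/147 + 62) = -10*9115/147 = -91150/147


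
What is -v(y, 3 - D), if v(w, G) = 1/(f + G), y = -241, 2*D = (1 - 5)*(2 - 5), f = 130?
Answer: -1/127 ≈ -0.0078740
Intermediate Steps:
D = 6 (D = ((1 - 5)*(2 - 5))/2 = (-4*(-3))/2 = (½)*12 = 6)
v(w, G) = 1/(130 + G)
-v(y, 3 - D) = -1/(130 + (3 - 1*6)) = -1/(130 + (3 - 6)) = -1/(130 - 3) = -1/127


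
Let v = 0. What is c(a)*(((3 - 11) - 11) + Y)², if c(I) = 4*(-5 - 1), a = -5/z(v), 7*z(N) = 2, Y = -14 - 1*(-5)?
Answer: -18816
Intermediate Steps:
Y = -9 (Y = -14 + 5 = -9)
z(N) = 2/7 (z(N) = (⅐)*2 = 2/7)
a = -35/2 (a = -5/2/7 = -5*7/2 = -35/2 ≈ -17.500)
c(I) = -24 (c(I) = 4*(-6) = -24)
c(a)*(((3 - 11) - 11) + Y)² = -24*(((3 - 11) - 11) - 9)² = -24*((-8 - 11) - 9)² = -24*(-19 - 9)² = -24*(-28)² = -24*784 = -18816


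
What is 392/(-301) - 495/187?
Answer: -2887/731 ≈ -3.9494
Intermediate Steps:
392/(-301) - 495/187 = 392*(-1/301) - 495*1/187 = -56/43 - 45/17 = -2887/731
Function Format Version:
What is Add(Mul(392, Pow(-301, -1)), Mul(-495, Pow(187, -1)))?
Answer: Rational(-2887, 731) ≈ -3.9494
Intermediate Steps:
Add(Mul(392, Pow(-301, -1)), Mul(-495, Pow(187, -1))) = Add(Mul(392, Rational(-1, 301)), Mul(-495, Rational(1, 187))) = Add(Rational(-56, 43), Rational(-45, 17)) = Rational(-2887, 731)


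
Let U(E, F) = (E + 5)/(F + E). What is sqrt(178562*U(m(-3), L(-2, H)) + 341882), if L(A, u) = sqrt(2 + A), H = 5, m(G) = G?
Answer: sqrt(2005566)/3 ≈ 472.06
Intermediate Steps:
U(E, F) = (5 + E)/(E + F)
sqrt(178562*U(m(-3), L(-2, H)) + 341882) = sqrt(178562*((5 - 3)/(-3 + sqrt(2 - 2))) + 341882) = sqrt(178562*(2/(-3 + sqrt(0))) + 341882) = sqrt(178562*(2/(-3 + 0)) + 341882) = sqrt(178562*(2/(-3)) + 341882) = sqrt(178562*(-1/3*2) + 341882) = sqrt(178562*(-2/3) + 341882) = sqrt(-357124/3 + 341882) = sqrt(668522/3) = sqrt(2005566)/3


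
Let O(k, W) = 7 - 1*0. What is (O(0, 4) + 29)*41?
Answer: 1476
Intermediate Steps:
O(k, W) = 7 (O(k, W) = 7 + 0 = 7)
(O(0, 4) + 29)*41 = (7 + 29)*41 = 36*41 = 1476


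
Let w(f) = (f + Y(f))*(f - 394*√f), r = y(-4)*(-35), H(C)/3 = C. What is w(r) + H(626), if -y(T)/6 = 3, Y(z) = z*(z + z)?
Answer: 500492778 - 939016260*√70 ≈ -7.3559e+9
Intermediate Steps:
H(C) = 3*C
Y(z) = 2*z² (Y(z) = z*(2*z) = 2*z²)
y(T) = -18 (y(T) = -6*3 = -18)
r = 630 (r = -18*(-35) = 630)
w(f) = (f - 394*√f)*(f + 2*f²) (w(f) = (f + 2*f²)*(f - 394*√f) = (f - 394*√f)*(f + 2*f²))
w(r) + H(626) = (630² - 938271600*√70 - 744660*√70 + 2*630³) + 3*626 = (396900 - 938271600*√70 - 744660*√70 + 2*250047000) + 1878 = (396900 - 938271600*√70 - 744660*√70 + 500094000) + 1878 = (500490900 - 939016260*√70) + 1878 = 500492778 - 939016260*√70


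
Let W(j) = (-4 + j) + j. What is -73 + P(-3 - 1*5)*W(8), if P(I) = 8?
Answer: 23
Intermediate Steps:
W(j) = -4 + 2*j
-73 + P(-3 - 1*5)*W(8) = -73 + 8*(-4 + 2*8) = -73 + 8*(-4 + 16) = -73 + 8*12 = -73 + 96 = 23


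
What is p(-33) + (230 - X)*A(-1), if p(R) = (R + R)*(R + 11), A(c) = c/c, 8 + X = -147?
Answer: 1837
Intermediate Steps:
X = -155 (X = -8 - 147 = -155)
A(c) = 1
p(R) = 2*R*(11 + R) (p(R) = (2*R)*(11 + R) = 2*R*(11 + R))
p(-33) + (230 - X)*A(-1) = 2*(-33)*(11 - 33) + (230 - 1*(-155))*1 = 2*(-33)*(-22) + (230 + 155)*1 = 1452 + 385*1 = 1452 + 385 = 1837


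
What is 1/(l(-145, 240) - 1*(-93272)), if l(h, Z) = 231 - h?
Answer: 1/93648 ≈ 1.0678e-5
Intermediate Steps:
1/(l(-145, 240) - 1*(-93272)) = 1/((231 - 1*(-145)) - 1*(-93272)) = 1/((231 + 145) + 93272) = 1/(376 + 93272) = 1/93648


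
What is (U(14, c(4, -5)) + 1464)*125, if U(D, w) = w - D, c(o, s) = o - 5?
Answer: 181125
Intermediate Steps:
c(o, s) = -5 + o
(U(14, c(4, -5)) + 1464)*125 = (((-5 + 4) - 1*14) + 1464)*125 = ((-1 - 14) + 1464)*125 = (-15 + 1464)*125 = 1449*125 = 181125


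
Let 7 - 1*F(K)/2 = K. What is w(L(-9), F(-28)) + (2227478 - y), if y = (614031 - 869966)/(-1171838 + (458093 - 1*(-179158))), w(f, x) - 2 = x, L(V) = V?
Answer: 1190819015915/534587 ≈ 2.2275e+6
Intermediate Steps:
F(K) = 14 - 2*K
w(f, x) = 2 + x
y = 255935/534587 (y = -255935/(-1171838 + (458093 + 179158)) = -255935/(-1171838 + 637251) = -255935/(-534587) = -255935*(-1/534587) = 255935/534587 ≈ 0.47875)
w(L(-9), F(-28)) + (2227478 - y) = (2 + (14 - 2*(-28))) + (2227478 - 1*255935/534587) = (2 + (14 + 56)) + (2227478 - 255935/534587) = (2 + 70) + 1190780525651/534587 = 72 + 1190780525651/534587 = 1190819015915/534587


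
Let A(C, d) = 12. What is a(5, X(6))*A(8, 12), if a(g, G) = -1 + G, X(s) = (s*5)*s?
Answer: 2148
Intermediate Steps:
X(s) = 5*s² (X(s) = (5*s)*s = 5*s²)
a(5, X(6))*A(8, 12) = (-1 + 5*6²)*12 = (-1 + 5*36)*12 = (-1 + 180)*12 = 179*12 = 2148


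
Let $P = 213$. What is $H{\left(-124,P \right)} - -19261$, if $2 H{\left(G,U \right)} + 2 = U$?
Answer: $\frac{38733}{2} \approx 19367.0$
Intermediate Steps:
$H{\left(G,U \right)} = -1 + \frac{U}{2}$
$H{\left(-124,P \right)} - -19261 = \left(-1 + \frac{1}{2} \cdot 213\right) - -19261 = \left(-1 + \frac{213}{2}\right) + 19261 = \frac{211}{2} + 19261 = \frac{38733}{2}$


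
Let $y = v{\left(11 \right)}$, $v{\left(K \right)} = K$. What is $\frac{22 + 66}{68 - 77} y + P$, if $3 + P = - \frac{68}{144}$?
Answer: $- \frac{3997}{36} \approx -111.03$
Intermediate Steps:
$y = 11$
$P = - \frac{125}{36}$ ($P = -3 - \frac{68}{144} = -3 - \frac{17}{36} = - \frac{125}{36} \approx -3.4722$)
$\frac{22 + 66}{68 - 77} y + P = \frac{22 + 66}{68 - 77} \cdot 11 - \frac{125}{36} = \frac{88}{-9} \cdot 11 - \frac{125}{36} = 88 \left(- \frac{1}{9}\right) 11 - \frac{125}{36} = \left(- \frac{88}{9}\right) 11 - \frac{125}{36} = - \frac{968}{9} - \frac{125}{36} = - \frac{3997}{36}$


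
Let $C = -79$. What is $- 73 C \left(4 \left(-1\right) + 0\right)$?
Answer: $-23068$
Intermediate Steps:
$- 73 C \left(4 \left(-1\right) + 0\right) = \left(-73\right) \left(-79\right) \left(4 \left(-1\right) + 0\right) = 5767 \left(-4 + 0\right) = 5767 \left(-4\right) = -23068$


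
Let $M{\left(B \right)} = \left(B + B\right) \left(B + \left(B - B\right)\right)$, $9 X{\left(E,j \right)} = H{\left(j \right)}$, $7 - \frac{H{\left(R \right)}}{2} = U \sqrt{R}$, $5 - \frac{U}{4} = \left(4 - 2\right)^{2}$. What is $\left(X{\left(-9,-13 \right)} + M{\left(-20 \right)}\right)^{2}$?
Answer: $\frac{17346988}{27} - \frac{115424 i \sqrt{13}}{81} \approx 6.4248 \cdot 10^{5} - 5137.9 i$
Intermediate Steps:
$U = 4$ ($U = 20 - 4 \left(4 - 2\right)^{2} = 20 - 4 \cdot 2^{2} = 20 - 16 = 4$)
$H{\left(R \right)} = 14 - 8 \sqrt{R}$ ($H{\left(R \right)} = 14 - 2 \cdot 4 \sqrt{R} = 14 - 8 \sqrt{R}$)
$X{\left(E,j \right)} = \frac{14}{9} - \frac{8 \sqrt{j}}{9}$ ($X{\left(E,j \right)} = \frac{14 - 8 \sqrt{j}}{9} = \frac{14}{9} - \frac{8 \sqrt{j}}{9}$)
$M{\left(B \right)} = 2 B^{2}$ ($M{\left(B \right)} = 2 B \left(B + 0\right) = 2 B B = 2 B^{2}$)
$\left(X{\left(-9,-13 \right)} + M{\left(-20 \right)}\right)^{2} = \left(\left(\frac{14}{9} - \frac{8 \sqrt{-13}}{9}\right) + 2 \left(-20\right)^{2}\right)^{2} = \left(\left(\frac{14}{9} - \frac{8 i \sqrt{13}}{9}\right) + 2 \cdot 400\right)^{2} = \left(\left(\frac{14}{9} - \frac{8 i \sqrt{13}}{9}\right) + 800\right)^{2} = \left(\frac{7214}{9} - \frac{8 i \sqrt{13}}{9}\right)^{2}$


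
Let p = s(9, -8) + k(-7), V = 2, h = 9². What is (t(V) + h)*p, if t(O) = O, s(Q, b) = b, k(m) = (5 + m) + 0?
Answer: -830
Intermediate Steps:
h = 81
k(m) = 5 + m
p = -10 (p = -8 + (5 - 7) = -8 - 2 = -10)
(t(V) + h)*p = (2 + 81)*(-10) = 83*(-10) = -830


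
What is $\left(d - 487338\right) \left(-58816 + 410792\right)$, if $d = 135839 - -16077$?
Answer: $-118060493872$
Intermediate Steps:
$d = 151916$ ($d = 135839 + 16077 = 151916$)
$\left(d - 487338\right) \left(-58816 + 410792\right) = \left(151916 - 487338\right) \left(-58816 + 410792\right) = \left(-335422\right) 351976 = -118060493872$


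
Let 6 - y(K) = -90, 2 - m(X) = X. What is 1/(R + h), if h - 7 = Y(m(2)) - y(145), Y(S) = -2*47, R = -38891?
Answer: -1/39074 ≈ -2.5592e-5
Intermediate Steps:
m(X) = 2 - X
y(K) = 96 (y(K) = 6 - 1*(-90) = 6 + 90 = 96)
Y(S) = -94
h = -183 (h = 7 + (-94 - 1*96) = 7 + (-94 - 96) = 7 - 190 = -183)
1/(R + h) = 1/(-38891 - 183) = 1/(-39074) = -1/39074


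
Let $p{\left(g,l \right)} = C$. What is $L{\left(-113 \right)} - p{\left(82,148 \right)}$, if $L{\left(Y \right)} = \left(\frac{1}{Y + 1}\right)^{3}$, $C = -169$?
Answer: $\frac{237432831}{1404928} \approx 169.0$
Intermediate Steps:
$p{\left(g,l \right)} = -169$
$L{\left(Y \right)} = \frac{1}{\left(1 + Y\right)^{3}}$ ($L{\left(Y \right)} = \left(\frac{1}{1 + Y}\right)^{3} = \frac{1}{\left(1 + Y\right)^{3}}$)
$L{\left(-113 \right)} - p{\left(82,148 \right)} = \frac{1}{\left(1 - 113\right)^{3}} - -169 = \frac{1}{-1404928} + 169 = - \frac{1}{1404928} + 169 = \frac{237432831}{1404928}$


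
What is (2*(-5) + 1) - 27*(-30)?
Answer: 801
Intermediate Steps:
(2*(-5) + 1) - 27*(-30) = (-10 + 1) + 810 = -9 + 810 = 801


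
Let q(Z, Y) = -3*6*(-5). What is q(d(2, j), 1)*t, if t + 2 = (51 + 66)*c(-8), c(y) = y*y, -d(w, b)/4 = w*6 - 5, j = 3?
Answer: 673740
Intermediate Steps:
d(w, b) = 20 - 24*w (d(w, b) = -4*(w*6 - 5) = -4*(6*w - 5) = -4*(-5 + 6*w) = 20 - 24*w)
q(Z, Y) = 90 (q(Z, Y) = -18*(-5) = 90)
c(y) = y²
t = 7486 (t = -2 + (51 + 66)*(-8)² = -2 + 117*64 = -2 + 7488 = 7486)
q(d(2, j), 1)*t = 90*7486 = 673740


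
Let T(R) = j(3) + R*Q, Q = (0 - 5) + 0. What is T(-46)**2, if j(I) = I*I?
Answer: 57121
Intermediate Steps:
j(I) = I**2
Q = -5 (Q = -5 + 0 = -5)
T(R) = 9 - 5*R (T(R) = 3**2 + R*(-5) = 9 - 5*R)
T(-46)**2 = (9 - 5*(-46))**2 = (9 + 230)**2 = 239**2 = 57121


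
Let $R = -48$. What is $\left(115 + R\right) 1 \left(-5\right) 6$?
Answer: $-2010$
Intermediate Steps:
$\left(115 + R\right) 1 \left(-5\right) 6 = \left(115 - 48\right) 1 \left(-5\right) 6 = 67 \left(\left(-5\right) 6\right) = 67 \left(-30\right) = -2010$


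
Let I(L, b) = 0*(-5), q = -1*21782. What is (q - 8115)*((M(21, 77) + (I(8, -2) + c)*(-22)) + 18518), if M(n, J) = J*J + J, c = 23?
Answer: -718066146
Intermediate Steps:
q = -21782
I(L, b) = 0
M(n, J) = J + J² (M(n, J) = J² + J = J + J²)
(q - 8115)*((M(21, 77) + (I(8, -2) + c)*(-22)) + 18518) = (-21782 - 8115)*((77*(1 + 77) + (0 + 23)*(-22)) + 18518) = -29897*((77*78 + 23*(-22)) + 18518) = -29897*((6006 - 506) + 18518) = -29897*(5500 + 18518) = -29897*24018 = -718066146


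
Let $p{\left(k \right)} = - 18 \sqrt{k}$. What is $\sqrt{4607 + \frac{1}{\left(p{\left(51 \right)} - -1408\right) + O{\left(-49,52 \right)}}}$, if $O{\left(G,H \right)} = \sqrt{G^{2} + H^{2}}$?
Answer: $\frac{\sqrt{6486657 - 82926 \sqrt{51} + 4607 \sqrt{5105}}}{\sqrt{1408 + \sqrt{5105} - 18 \sqrt{51}}} \approx 67.875$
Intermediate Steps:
$\sqrt{4607 + \frac{1}{\left(p{\left(51 \right)} - -1408\right) + O{\left(-49,52 \right)}}} = \sqrt{4607 + \frac{1}{\left(- 18 \sqrt{51} - -1408\right) + \sqrt{\left(-49\right)^{2} + 52^{2}}}} = \sqrt{4607 + \frac{1}{\left(- 18 \sqrt{51} + 1408\right) + \sqrt{2401 + 2704}}} = \sqrt{4607 + \frac{1}{\left(1408 - 18 \sqrt{51}\right) + \sqrt{5105}}} = \sqrt{4607 + \frac{1}{1408 + \sqrt{5105} - 18 \sqrt{51}}}$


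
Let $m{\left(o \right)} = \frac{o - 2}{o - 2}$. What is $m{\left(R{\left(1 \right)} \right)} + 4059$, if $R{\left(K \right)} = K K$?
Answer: $4060$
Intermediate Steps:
$R{\left(K \right)} = K^{2}$
$m{\left(o \right)} = 1$ ($m{\left(o \right)} = \frac{-2 + o}{-2 + o} = 1$)
$m{\left(R{\left(1 \right)} \right)} + 4059 = 1 + 4059 = 4060$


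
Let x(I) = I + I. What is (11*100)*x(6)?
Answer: 13200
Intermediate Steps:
x(I) = 2*I
(11*100)*x(6) = (11*100)*(2*6) = 1100*12 = 13200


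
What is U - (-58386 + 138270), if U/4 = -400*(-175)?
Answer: 200116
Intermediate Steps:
U = 280000 (U = 4*(-400*(-175)) = 4*70000 = 280000)
U - (-58386 + 138270) = 280000 - (-58386 + 138270) = 280000 - 1*79884 = 280000 - 79884 = 200116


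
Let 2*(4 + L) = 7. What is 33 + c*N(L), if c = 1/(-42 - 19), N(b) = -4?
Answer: 2017/61 ≈ 33.066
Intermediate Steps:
L = -½ (L = -4 + (½)*7 = -4 + 7/2 = -½ ≈ -0.50000)
c = -1/61 (c = 1/(-61) = -1/61 ≈ -0.016393)
33 + c*N(L) = 33 - 1/61*(-4) = 33 + 4/61 = 2017/61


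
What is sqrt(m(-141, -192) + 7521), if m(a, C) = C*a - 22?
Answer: sqrt(34571) ≈ 185.93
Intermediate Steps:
m(a, C) = -22 + C*a
sqrt(m(-141, -192) + 7521) = sqrt((-22 - 192*(-141)) + 7521) = sqrt((-22 + 27072) + 7521) = sqrt(27050 + 7521) = sqrt(34571)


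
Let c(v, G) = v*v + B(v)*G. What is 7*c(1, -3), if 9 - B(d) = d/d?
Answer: -161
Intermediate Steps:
B(d) = 8 (B(d) = 9 - d/d = 9 - 1*1 = 9 - 1 = 8)
c(v, G) = v**2 + 8*G (c(v, G) = v*v + 8*G = v**2 + 8*G)
7*c(1, -3) = 7*(1**2 + 8*(-3)) = 7*(1 - 24) = 7*(-23) = -161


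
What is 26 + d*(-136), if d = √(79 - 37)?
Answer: 26 - 136*√42 ≈ -855.38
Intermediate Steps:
d = √42 ≈ 6.4807
26 + d*(-136) = 26 + √42*(-136) = 26 - 136*√42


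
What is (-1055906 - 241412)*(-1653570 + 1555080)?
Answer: 127772849820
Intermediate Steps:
(-1055906 - 241412)*(-1653570 + 1555080) = -1297318*(-98490) = 127772849820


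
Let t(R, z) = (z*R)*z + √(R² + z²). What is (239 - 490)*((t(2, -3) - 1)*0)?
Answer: 0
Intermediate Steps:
t(R, z) = √(R² + z²) + R*z² (t(R, z) = (R*z)*z + √(R² + z²) = R*z² + √(R² + z²) = √(R² + z²) + R*z²)
(239 - 490)*((t(2, -3) - 1)*0) = (239 - 490)*(((√(2² + (-3)²) + 2*(-3)²) - 1)*0) = -251*((√(4 + 9) + 2*9) - 1)*0 = -251*((√13 + 18) - 1)*0 = -251*((18 + √13) - 1)*0 = -251*(17 + √13)*0 = -251*0 = 0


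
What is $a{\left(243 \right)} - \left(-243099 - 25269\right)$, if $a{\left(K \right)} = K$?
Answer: $268611$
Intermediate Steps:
$a{\left(243 \right)} - \left(-243099 - 25269\right) = 243 - \left(-243099 - 25269\right) = 243 - -268368 = 243 + 268368 = 268611$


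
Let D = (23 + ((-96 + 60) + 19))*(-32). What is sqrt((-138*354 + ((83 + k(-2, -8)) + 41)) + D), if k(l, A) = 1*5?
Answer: 3*I*sqrt(5435) ≈ 221.17*I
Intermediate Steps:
k(l, A) = 5
D = -192 (D = (23 + (-36 + 19))*(-32) = (23 - 17)*(-32) = 6*(-32) = -192)
sqrt((-138*354 + ((83 + k(-2, -8)) + 41)) + D) = sqrt((-138*354 + ((83 + 5) + 41)) - 192) = sqrt((-48852 + (88 + 41)) - 192) = sqrt((-48852 + 129) - 192) = sqrt(-48723 - 192) = sqrt(-48915) = 3*I*sqrt(5435)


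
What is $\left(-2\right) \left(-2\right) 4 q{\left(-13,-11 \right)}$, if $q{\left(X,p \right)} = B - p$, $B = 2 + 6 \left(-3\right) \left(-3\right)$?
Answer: $1072$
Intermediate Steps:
$B = 56$ ($B = 2 - -54 = 2 + 54 = 56$)
$q{\left(X,p \right)} = 56 - p$
$\left(-2\right) \left(-2\right) 4 q{\left(-13,-11 \right)} = \left(-2\right) \left(-2\right) 4 \left(56 - -11\right) = 4 \cdot 4 \left(56 + 11\right) = 16 \cdot 67 = 1072$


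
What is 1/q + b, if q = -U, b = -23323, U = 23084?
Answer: -538388133/23084 ≈ -23323.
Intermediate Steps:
q = -23084 (q = -1*23084 = -23084)
1/q + b = 1/(-23084) - 23323 = -1/23084 - 23323 = -538388133/23084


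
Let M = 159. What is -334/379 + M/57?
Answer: 13741/7201 ≈ 1.9082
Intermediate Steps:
-334/379 + M/57 = -334/379 + 159/57 = -334*1/379 + 159*(1/57) = -334/379 + 53/19 = 13741/7201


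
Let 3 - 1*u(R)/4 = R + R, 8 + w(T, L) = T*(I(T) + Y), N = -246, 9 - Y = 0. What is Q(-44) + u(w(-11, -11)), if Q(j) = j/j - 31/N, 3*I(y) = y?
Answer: 134429/246 ≈ 546.46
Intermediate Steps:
Y = 9 (Y = 9 - 1*0 = 9 + 0 = 9)
I(y) = y/3
w(T, L) = -8 + T*(9 + T/3) (w(T, L) = -8 + T*(T/3 + 9) = -8 + T*(9 + T/3))
u(R) = 12 - 8*R (u(R) = 12 - 4*(R + R) = 12 - 8*R)
Q(j) = 277/246 (Q(j) = j/j - 31/(-246) = 1 - 31*(-1/246) = 1 + 31/246 = 277/246)
Q(-44) + u(w(-11, -11)) = 277/246 + (12 - 8*(-8 + 9*(-11) + (1/3)*(-11)**2)) = 277/246 + (12 - 8*(-8 - 99 + (1/3)*121)) = 277/246 + (12 - 8*(-8 - 99 + 121/3)) = 277/246 + (12 - 8*(-200/3)) = 277/246 + (12 + 1600/3) = 277/246 + 1636/3 = 134429/246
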